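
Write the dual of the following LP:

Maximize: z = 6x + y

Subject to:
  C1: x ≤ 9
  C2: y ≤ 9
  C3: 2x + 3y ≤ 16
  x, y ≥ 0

Primal max cᵀx s.t. Ax ≤ b, x ≥ 0  →  Dual min bᵀy s.t. Aᵀy ≥ c, y ≥ 0.

Minimize: z = 9y1 + 9y2 + 16y3

Subject to:
  y1 + 2y3 ≥ 6
  y2 + 3y3 ≥ 1
  y1, y2, y3 ≥ 0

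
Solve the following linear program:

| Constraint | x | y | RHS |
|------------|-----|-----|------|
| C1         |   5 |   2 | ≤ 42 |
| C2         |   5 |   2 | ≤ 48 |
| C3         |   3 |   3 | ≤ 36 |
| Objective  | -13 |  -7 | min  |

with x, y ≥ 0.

Evaluate the objective at each vertex of the feasible region:
  z(0, 0) = 0
  z(8.4, 0) = -109.2
  z(6, 6) = -120  ←
  z(0, 12) = -84
The minimum is at x = 6, y = 6.

x = 6, y = 6, z = -120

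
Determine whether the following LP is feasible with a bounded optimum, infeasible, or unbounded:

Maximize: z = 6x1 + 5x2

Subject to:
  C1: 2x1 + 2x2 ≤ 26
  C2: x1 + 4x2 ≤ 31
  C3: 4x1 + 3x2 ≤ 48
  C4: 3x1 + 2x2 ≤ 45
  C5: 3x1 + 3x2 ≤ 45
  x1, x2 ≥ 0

Feasible with a bounded optimal solution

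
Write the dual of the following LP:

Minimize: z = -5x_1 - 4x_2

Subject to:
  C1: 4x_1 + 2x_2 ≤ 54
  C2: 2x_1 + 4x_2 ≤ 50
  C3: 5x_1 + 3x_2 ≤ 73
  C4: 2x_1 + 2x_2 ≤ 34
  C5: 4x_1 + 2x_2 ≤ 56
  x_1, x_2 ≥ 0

Primal min cᵀx s.t. Ax ≤ b, x ≥ 0  →  Dual max −bᵀy s.t. Aᵀy ≥ −c, y ≥ 0.

Maximize: z = -54y1 - 50y2 - 73y3 - 34y4 - 56y5

Subject to:
  4y1 + 2y2 + 5y3 + 2y4 + 4y5 ≥ 5
  2y1 + 4y2 + 3y3 + 2y4 + 2y5 ≥ 4
  y1, y2, y3, y4, y5 ≥ 0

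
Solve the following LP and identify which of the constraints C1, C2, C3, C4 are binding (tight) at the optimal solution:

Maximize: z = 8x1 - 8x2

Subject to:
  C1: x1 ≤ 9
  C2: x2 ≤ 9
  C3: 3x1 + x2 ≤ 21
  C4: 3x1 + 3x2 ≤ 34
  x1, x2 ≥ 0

At x1 = 7, x2 = 0, compute slack b - a·x for each constraint:
  C1: 9 − 7 = 2  (slack)
  C2: 9 − 0 = 9  (slack)
  C3: 21 − 21 = 0  (binding)
  C4: 34 − 21 = 13  (slack)

Optimal: x1 = 7, x2 = 0
Binding: C3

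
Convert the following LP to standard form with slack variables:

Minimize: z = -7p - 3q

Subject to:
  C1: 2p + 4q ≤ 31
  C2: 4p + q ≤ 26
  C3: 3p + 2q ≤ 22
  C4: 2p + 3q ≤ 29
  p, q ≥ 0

min z = -7p - 3q

s.t.
  2p + 4q + s1 = 31
  4p + q + s2 = 26
  3p + 2q + s3 = 22
  2p + 3q + s4 = 29
  p, q, s1, s2, s3, s4 ≥ 0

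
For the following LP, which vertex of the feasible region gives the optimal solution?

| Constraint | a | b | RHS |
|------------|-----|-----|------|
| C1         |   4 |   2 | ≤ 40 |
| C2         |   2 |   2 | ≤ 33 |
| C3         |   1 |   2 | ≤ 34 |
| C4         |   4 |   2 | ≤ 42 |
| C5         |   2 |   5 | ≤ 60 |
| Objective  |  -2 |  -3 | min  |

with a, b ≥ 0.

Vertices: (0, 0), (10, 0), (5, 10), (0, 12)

Evaluate the objective at each vertex of the feasible region:
  z(0, 0) = 0
  z(10, 0) = -20
  z(5, 10) = -40  ←
  z(0, 12) = -36
The minimum is at a = 5, b = 10.

(5, 10)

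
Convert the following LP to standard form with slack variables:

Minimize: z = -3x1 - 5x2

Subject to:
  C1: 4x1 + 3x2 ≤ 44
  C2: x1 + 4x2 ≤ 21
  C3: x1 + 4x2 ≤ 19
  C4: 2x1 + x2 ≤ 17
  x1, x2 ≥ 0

min z = -3x1 - 5x2

s.t.
  4x1 + 3x2 + s1 = 44
  x1 + 4x2 + s2 = 21
  x1 + 4x2 + s3 = 19
  2x1 + x2 + s4 = 17
  x1, x2, s1, s2, s3, s4 ≥ 0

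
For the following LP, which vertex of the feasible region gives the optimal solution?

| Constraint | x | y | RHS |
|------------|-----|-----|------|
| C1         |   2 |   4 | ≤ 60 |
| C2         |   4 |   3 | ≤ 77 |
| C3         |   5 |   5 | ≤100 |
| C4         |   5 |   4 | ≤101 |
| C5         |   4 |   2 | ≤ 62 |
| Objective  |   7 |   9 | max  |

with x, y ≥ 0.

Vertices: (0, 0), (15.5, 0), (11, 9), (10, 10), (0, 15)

Evaluate the objective at each vertex of the feasible region:
  z(0, 0) = 0
  z(15.5, 0) = 108.5
  z(11, 9) = 158
  z(10, 10) = 160  ←
  z(0, 15) = 135
The maximum is at x = 10, y = 10.

(10, 10)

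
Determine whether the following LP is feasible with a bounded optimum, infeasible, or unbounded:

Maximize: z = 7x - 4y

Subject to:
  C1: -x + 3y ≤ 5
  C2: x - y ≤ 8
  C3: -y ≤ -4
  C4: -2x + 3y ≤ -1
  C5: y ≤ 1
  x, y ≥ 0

Infeasible (no feasible solution exists)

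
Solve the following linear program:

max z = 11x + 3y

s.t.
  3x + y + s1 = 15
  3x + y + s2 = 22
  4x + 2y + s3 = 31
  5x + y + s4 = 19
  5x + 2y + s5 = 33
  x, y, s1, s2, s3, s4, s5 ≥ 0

Evaluate the objective at each vertex of the feasible region:
  z(0, 0) = 0
  z(3.8, 0) = 41.8
  z(2, 9) = 49  ←
  z(0, 15) = 45
The maximum is at x = 2, y = 9.

x = 2, y = 9, z = 49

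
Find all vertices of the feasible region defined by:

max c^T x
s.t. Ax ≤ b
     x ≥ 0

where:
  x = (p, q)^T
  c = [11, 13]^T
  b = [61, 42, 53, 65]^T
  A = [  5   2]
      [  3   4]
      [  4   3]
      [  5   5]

(0, 0), (12.2, 0), (11.67, 1.333), (10, 3), (0, 10.5)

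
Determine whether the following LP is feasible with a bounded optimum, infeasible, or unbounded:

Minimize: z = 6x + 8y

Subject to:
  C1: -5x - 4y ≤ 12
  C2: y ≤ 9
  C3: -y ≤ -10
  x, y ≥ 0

Infeasible (no feasible solution exists)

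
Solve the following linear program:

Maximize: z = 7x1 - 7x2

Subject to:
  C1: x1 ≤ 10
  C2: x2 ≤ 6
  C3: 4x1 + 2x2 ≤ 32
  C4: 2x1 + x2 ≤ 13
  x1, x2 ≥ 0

Evaluate the objective at each vertex of the feasible region:
  z(0, 0) = 0
  z(6.5, 0) = 45.5  ←
  z(3.5, 6) = -17.5
  z(0, 6) = -42
The maximum is at x1 = 6.5, x2 = 0.

x1 = 6.5, x2 = 0, z = 45.5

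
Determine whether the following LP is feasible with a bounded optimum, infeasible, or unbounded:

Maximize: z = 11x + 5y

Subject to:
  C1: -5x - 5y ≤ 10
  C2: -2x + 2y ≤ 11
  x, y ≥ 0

Unbounded (objective can increase without bound)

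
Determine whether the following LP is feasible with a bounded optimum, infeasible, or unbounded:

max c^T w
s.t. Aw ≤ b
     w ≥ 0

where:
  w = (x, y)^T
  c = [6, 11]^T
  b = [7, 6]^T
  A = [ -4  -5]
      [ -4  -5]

Unbounded (objective can increase without bound)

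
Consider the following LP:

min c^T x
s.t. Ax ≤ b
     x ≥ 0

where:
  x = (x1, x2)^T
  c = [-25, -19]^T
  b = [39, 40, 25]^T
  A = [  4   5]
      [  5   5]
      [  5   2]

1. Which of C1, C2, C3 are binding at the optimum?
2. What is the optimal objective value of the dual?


1. C2, C3
2. -170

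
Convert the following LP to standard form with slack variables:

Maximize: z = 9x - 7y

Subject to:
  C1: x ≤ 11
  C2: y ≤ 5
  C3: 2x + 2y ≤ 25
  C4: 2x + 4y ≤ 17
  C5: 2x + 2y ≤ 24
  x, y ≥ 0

max z = 9x - 7y

s.t.
  x + s1 = 11
  y + s2 = 5
  2x + 2y + s3 = 25
  2x + 4y + s4 = 17
  2x + 2y + s5 = 24
  x, y, s1, s2, s3, s4, s5 ≥ 0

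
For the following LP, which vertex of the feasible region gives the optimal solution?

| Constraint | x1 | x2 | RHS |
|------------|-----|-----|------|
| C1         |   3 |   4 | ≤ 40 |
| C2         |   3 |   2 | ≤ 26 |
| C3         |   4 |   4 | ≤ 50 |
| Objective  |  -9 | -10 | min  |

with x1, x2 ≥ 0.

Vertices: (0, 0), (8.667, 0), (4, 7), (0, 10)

Evaluate the objective at each vertex of the feasible region:
  z(0, 0) = 0
  z(8.667, 0) = -78
  z(4, 7) = -106  ←
  z(0, 10) = -100
The minimum is at x1 = 4, x2 = 7.

(4, 7)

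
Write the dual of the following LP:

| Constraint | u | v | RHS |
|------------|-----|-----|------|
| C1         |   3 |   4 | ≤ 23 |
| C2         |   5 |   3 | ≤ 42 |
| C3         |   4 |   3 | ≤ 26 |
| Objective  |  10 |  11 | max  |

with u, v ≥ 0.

Primal max cᵀx s.t. Ax ≤ b, x ≥ 0  →  Dual min bᵀy s.t. Aᵀy ≥ c, y ≥ 0.

Minimize: z = 23y1 + 42y2 + 26y3

Subject to:
  3y1 + 5y2 + 4y3 ≥ 10
  4y1 + 3y2 + 3y3 ≥ 11
  y1, y2, y3 ≥ 0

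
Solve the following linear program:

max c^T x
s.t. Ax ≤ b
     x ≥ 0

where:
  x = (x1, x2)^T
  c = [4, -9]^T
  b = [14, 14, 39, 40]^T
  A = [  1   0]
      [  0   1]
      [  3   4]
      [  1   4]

Evaluate the objective at each vertex of the feasible region:
  z(0, 0) = 0
  z(13, 0) = 52  ←
  z(0, 9.75) = -87.75
The maximum is at x1 = 13, x2 = 0.

x1 = 13, x2 = 0, z = 52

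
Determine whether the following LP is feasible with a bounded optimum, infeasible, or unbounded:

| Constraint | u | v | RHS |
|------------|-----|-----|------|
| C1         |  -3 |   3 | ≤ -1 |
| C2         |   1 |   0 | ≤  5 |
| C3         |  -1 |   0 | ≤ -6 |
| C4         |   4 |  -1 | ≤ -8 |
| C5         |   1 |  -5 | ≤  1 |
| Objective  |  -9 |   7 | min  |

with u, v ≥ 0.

Infeasible (no feasible solution exists)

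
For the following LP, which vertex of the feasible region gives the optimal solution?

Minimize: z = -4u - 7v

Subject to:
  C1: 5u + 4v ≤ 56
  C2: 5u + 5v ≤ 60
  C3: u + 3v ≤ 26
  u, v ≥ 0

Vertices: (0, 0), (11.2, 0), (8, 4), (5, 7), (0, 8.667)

Evaluate the objective at each vertex of the feasible region:
  z(0, 0) = 0
  z(11.2, 0) = -44.8
  z(8, 4) = -60
  z(5, 7) = -69  ←
  z(0, 8.667) = -60.67
The minimum is at u = 5, v = 7.

(5, 7)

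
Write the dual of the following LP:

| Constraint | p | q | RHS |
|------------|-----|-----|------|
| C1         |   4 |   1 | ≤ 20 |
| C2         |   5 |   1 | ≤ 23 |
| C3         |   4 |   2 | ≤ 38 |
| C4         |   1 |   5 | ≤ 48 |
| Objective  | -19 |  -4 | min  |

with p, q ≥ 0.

Primal min cᵀx s.t. Ax ≤ b, x ≥ 0  →  Dual max −bᵀy s.t. Aᵀy ≥ −c, y ≥ 0.

Maximize: z = -20y1 - 23y2 - 38y3 - 48y4

Subject to:
  4y1 + 5y2 + 4y3 + y4 ≥ 19
  y1 + y2 + 2y3 + 5y4 ≥ 4
  y1, y2, y3, y4 ≥ 0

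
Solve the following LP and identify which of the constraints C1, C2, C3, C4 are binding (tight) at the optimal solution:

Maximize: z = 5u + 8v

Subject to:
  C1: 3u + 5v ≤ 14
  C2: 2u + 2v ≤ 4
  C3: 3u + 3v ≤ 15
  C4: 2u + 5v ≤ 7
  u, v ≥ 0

At u = 1, v = 1, compute slack b - a·x for each constraint:
  C1: 14 − 8 = 6  (slack)
  C2: 4 − 4 = 0  (binding)
  C3: 15 − 6 = 9  (slack)
  C4: 7 − 7 = 0  (binding)

Optimal: u = 1, v = 1
Binding: C2, C4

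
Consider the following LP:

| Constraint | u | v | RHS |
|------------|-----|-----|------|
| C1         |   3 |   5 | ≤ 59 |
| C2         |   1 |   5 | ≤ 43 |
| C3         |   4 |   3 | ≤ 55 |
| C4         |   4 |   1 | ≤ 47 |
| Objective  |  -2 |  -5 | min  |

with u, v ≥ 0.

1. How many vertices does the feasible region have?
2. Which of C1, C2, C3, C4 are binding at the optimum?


1. 6
2. C1, C2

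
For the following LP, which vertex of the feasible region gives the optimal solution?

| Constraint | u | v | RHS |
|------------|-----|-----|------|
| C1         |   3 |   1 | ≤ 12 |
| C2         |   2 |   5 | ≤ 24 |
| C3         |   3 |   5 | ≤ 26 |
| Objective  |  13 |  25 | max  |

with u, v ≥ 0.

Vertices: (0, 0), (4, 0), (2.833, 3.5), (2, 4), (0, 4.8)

Evaluate the objective at each vertex of the feasible region:
  z(0, 0) = 0
  z(4, 0) = 52
  z(2.833, 3.5) = 124.3
  z(2, 4) = 126  ←
  z(0, 4.8) = 120
The maximum is at u = 2, v = 4.

(2, 4)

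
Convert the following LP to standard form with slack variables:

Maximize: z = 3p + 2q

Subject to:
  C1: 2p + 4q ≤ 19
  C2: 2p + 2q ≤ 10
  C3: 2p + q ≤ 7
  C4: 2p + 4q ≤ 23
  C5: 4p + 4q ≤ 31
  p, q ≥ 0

max z = 3p + 2q

s.t.
  2p + 4q + s1 = 19
  2p + 2q + s2 = 10
  2p + q + s3 = 7
  2p + 4q + s4 = 23
  4p + 4q + s5 = 31
  p, q, s1, s2, s3, s4, s5 ≥ 0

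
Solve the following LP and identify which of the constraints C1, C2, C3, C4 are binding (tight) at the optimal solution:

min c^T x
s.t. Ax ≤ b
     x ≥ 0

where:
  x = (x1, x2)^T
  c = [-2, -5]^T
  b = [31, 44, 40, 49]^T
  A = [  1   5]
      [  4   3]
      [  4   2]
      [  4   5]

At x1 = 6, x2 = 5, compute slack b - a·x for each constraint:
  C1: 31 − 31 = 0  (binding)
  C2: 44 − 39 = 5  (slack)
  C3: 40 − 34 = 6  (slack)
  C4: 49 − 49 = 0  (binding)

Optimal: x1 = 6, x2 = 5
Binding: C1, C4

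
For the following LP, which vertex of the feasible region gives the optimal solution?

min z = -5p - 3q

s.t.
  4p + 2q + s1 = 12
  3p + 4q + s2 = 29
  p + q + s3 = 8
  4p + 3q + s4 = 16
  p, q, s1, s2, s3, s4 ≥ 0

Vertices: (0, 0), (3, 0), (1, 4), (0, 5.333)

Evaluate the objective at each vertex of the feasible region:
  z(0, 0) = 0
  z(3, 0) = -15
  z(1, 4) = -17  ←
  z(0, 5.333) = -16
The minimum is at p = 1, q = 4.

(1, 4)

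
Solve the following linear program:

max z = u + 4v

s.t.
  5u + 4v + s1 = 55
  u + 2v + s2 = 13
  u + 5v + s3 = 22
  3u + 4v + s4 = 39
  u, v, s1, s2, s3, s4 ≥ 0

Evaluate the objective at each vertex of the feasible region:
  z(0, 0) = 0
  z(11, 0) = 11
  z(9.667, 1.667) = 16.33
  z(7, 3) = 19  ←
  z(0, 4.4) = 17.6
The maximum is at u = 7, v = 3.

u = 7, v = 3, z = 19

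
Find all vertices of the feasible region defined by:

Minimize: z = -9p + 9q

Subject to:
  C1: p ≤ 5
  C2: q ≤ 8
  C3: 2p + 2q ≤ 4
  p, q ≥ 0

(0, 0), (2, 0), (0, 2)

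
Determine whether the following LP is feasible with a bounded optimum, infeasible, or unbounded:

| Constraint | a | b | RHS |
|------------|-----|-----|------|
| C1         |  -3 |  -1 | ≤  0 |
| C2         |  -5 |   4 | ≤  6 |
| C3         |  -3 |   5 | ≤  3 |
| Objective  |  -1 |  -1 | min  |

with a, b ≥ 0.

Unbounded (objective can decrease without bound)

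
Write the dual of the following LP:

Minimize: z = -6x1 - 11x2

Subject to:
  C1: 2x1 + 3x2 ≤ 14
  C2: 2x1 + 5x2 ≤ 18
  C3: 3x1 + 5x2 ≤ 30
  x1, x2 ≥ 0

Primal min cᵀx s.t. Ax ≤ b, x ≥ 0  →  Dual max −bᵀy s.t. Aᵀy ≥ −c, y ≥ 0.

Maximize: z = -14y1 - 18y2 - 30y3

Subject to:
  2y1 + 2y2 + 3y3 ≥ 6
  3y1 + 5y2 + 5y3 ≥ 11
  y1, y2, y3 ≥ 0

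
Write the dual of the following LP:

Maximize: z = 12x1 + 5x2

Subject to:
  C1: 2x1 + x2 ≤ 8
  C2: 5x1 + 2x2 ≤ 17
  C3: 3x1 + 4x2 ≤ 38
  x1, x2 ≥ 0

Primal max cᵀx s.t. Ax ≤ b, x ≥ 0  →  Dual min bᵀy s.t. Aᵀy ≥ c, y ≥ 0.

Minimize: z = 8y1 + 17y2 + 38y3

Subject to:
  2y1 + 5y2 + 3y3 ≥ 12
  y1 + 2y2 + 4y3 ≥ 5
  y1, y2, y3 ≥ 0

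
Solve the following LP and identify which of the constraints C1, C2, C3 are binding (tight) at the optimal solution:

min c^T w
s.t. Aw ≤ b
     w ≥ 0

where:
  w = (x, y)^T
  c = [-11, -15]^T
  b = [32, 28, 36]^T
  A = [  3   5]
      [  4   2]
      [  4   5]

At x = 4, y = 4, compute slack b - a·x for each constraint:
  C1: 32 − 32 = 0  (binding)
  C2: 28 − 24 = 4  (slack)
  C3: 36 − 36 = 0  (binding)

Optimal: x = 4, y = 4
Binding: C1, C3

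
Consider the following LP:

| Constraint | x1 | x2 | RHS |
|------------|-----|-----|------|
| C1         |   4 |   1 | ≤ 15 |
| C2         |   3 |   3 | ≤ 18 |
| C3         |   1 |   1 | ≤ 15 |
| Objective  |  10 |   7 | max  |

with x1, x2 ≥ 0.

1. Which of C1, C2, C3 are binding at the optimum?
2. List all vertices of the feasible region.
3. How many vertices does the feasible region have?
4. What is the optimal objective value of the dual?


1. C1, C2
2. (0, 0), (3.75, 0), (3, 3), (0, 6)
3. 4
4. 51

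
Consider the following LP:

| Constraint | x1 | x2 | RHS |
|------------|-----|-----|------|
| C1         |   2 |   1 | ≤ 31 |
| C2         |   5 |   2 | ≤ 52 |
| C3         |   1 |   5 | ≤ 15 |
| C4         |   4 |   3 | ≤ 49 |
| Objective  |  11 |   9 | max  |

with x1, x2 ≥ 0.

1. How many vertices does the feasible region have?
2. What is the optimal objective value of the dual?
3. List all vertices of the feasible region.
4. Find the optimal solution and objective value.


1. 4
2. 119
3. (0, 0), (10.4, 0), (10, 1), (0, 3)
4. x1 = 10, x2 = 1, z = 119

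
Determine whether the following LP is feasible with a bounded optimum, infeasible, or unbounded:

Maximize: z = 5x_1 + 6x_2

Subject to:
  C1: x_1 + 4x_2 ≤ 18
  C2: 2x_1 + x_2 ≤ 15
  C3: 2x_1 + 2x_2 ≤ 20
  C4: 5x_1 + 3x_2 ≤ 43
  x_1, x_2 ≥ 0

Feasible with a bounded optimal solution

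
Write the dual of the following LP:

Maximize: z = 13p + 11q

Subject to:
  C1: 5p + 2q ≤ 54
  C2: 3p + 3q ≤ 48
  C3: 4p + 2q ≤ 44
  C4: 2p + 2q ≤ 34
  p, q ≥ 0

Primal max cᵀx s.t. Ax ≤ b, x ≥ 0  →  Dual min bᵀy s.t. Aᵀy ≥ c, y ≥ 0.

Minimize: z = 54y1 + 48y2 + 44y3 + 34y4

Subject to:
  5y1 + 3y2 + 4y3 + 2y4 ≥ 13
  2y1 + 3y2 + 2y3 + 2y4 ≥ 11
  y1, y2, y3, y4 ≥ 0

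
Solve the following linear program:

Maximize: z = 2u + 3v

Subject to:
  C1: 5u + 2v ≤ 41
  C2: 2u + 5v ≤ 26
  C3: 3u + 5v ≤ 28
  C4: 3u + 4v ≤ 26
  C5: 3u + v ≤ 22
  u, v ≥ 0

Evaluate the objective at each vertex of the feasible region:
  z(0, 0) = 0
  z(7.333, 0) = 14.67
  z(6.889, 1.333) = 17.78
  z(6, 2) = 18  ←
  z(2, 4.4) = 17.2
  z(0, 5.2) = 15.6
The maximum is at u = 6, v = 2.

u = 6, v = 2, z = 18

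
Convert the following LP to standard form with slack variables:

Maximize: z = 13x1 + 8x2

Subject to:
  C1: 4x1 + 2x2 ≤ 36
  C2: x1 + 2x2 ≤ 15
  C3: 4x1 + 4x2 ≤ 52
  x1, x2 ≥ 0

max z = 13x1 + 8x2

s.t.
  4x1 + 2x2 + s1 = 36
  x1 + 2x2 + s2 = 15
  4x1 + 4x2 + s3 = 52
  x1, x2, s1, s2, s3 ≥ 0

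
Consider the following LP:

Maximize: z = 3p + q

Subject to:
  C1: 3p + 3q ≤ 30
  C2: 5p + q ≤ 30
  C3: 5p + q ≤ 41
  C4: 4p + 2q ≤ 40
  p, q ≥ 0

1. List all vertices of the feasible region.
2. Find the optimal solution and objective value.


1. (0, 0), (6, 0), (5, 5), (0, 10)
2. p = 5, q = 5, z = 20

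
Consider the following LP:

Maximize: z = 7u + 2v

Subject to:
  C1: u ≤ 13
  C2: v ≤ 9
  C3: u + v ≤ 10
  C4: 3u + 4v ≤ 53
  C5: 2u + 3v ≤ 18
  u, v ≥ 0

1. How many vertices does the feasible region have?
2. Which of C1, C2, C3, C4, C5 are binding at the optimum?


1. 3
2. C5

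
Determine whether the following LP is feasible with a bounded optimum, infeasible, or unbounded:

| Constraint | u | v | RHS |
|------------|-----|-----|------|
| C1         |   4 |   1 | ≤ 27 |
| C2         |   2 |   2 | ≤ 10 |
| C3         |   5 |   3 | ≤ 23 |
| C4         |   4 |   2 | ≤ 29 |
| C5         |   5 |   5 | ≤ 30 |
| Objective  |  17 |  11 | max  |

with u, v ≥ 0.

Feasible with a bounded optimal solution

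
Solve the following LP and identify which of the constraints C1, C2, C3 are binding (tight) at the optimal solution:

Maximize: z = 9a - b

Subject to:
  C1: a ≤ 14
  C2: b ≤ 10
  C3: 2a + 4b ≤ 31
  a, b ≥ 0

At a = 14, b = 0, compute slack b - a·x for each constraint:
  C1: 14 − 14 = 0  (binding)
  C2: 10 − 0 = 10  (slack)
  C3: 31 − 28 = 3  (slack)

Optimal: a = 14, b = 0
Binding: C1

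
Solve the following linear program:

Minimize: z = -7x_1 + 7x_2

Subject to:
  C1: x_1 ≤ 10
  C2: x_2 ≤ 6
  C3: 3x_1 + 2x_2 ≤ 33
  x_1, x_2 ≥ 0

Evaluate the objective at each vertex of the feasible region:
  z(0, 0) = 0
  z(10, 0) = -70  ←
  z(10, 1.5) = -59.5
  z(7, 6) = -7
  z(0, 6) = 42
The minimum is at x_1 = 10, x_2 = 0.

x_1 = 10, x_2 = 0, z = -70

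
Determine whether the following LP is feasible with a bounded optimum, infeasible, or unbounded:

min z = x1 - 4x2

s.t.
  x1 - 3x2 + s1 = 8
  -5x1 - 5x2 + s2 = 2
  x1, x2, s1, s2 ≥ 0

Unbounded (objective can decrease without bound)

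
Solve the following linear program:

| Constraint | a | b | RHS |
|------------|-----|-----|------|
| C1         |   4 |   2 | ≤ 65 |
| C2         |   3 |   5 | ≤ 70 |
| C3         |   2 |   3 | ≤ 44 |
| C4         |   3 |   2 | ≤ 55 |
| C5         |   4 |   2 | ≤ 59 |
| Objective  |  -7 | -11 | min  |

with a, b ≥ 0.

Evaluate the objective at each vertex of the feasible region:
  z(0, 0) = 0
  z(14.75, 0) = -103.2
  z(11.12, 7.25) = -157.6
  z(10, 8) = -158  ←
  z(0, 14) = -154
The minimum is at a = 10, b = 8.

a = 10, b = 8, z = -158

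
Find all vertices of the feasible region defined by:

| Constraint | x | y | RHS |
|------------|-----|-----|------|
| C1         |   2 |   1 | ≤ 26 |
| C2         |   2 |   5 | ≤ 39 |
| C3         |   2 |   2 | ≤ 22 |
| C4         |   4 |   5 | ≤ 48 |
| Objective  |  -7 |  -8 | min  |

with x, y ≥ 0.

(0, 0), (11, 0), (7, 4), (4.5, 6), (0, 7.8)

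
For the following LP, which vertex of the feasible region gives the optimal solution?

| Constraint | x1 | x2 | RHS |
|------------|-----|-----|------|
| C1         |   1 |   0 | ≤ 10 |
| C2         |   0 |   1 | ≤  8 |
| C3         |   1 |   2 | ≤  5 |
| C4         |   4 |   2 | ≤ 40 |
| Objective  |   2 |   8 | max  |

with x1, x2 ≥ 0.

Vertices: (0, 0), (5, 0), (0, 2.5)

Evaluate the objective at each vertex of the feasible region:
  z(0, 0) = 0
  z(5, 0) = 10
  z(0, 2.5) = 20  ←
The maximum is at x1 = 0, x2 = 2.5.

(0, 2.5)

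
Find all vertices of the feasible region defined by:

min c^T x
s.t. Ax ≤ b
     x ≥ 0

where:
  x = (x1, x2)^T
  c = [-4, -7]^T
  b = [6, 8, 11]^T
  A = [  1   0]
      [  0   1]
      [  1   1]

(0, 0), (6, 0), (6, 5), (3, 8), (0, 8)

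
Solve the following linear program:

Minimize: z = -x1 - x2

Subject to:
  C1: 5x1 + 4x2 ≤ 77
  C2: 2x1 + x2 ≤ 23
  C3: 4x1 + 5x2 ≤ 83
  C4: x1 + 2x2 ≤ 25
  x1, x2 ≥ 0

Evaluate the objective at each vertex of the feasible region:
  z(0, 0) = 0
  z(11.5, 0) = -11.5
  z(7, 9) = -16  ←
  z(0, 12.5) = -12.5
The minimum is at x1 = 7, x2 = 9.

x1 = 7, x2 = 9, z = -16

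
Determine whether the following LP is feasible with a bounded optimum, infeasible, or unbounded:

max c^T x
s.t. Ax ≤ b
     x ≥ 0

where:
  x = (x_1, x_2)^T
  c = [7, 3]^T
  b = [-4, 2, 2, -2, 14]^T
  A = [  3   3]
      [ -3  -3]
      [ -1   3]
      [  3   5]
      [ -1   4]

Infeasible (no feasible solution exists)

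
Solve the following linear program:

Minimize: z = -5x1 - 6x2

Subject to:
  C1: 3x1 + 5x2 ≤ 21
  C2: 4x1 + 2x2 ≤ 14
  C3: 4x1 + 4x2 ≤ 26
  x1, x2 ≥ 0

Evaluate the objective at each vertex of the feasible region:
  z(0, 0) = 0
  z(3.5, 0) = -17.5
  z(2, 3) = -28  ←
  z(0, 4.2) = -25.2
The minimum is at x1 = 2, x2 = 3.

x1 = 2, x2 = 3, z = -28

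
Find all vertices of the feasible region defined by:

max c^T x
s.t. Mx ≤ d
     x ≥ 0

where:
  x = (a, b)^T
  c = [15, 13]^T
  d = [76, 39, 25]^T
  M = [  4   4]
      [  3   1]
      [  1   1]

(0, 0), (13, 0), (10, 9), (0, 19)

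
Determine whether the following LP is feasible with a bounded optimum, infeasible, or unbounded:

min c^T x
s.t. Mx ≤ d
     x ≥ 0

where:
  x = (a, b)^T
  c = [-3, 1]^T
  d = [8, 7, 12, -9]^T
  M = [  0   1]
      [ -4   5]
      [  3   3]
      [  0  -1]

Infeasible (no feasible solution exists)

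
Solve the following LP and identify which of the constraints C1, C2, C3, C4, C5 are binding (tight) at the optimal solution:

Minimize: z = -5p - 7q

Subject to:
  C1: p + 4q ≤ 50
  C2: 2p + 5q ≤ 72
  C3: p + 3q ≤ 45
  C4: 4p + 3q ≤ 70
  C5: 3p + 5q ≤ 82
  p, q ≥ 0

At p = 10, q = 10, compute slack b - a·x for each constraint:
  C1: 50 − 50 = 0  (binding)
  C2: 72 − 70 = 2  (slack)
  C3: 45 − 40 = 5  (slack)
  C4: 70 − 70 = 0  (binding)
  C5: 82 − 80 = 2  (slack)

Optimal: p = 10, q = 10
Binding: C1, C4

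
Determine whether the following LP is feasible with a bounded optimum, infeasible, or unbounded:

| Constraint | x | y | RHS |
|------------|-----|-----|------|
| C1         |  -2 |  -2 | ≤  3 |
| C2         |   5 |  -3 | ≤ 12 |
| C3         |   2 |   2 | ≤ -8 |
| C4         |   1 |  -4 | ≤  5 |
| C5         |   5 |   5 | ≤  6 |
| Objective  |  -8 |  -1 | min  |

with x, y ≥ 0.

Infeasible (no feasible solution exists)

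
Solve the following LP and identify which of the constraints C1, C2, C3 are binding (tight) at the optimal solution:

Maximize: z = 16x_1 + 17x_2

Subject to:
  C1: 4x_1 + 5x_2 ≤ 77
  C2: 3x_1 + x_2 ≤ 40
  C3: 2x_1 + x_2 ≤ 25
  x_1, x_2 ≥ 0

At x_1 = 8, x_2 = 9, compute slack b - a·x for each constraint:
  C1: 77 − 77 = 0  (binding)
  C2: 40 − 33 = 7  (slack)
  C3: 25 − 25 = 0  (binding)

Optimal: x_1 = 8, x_2 = 9
Binding: C1, C3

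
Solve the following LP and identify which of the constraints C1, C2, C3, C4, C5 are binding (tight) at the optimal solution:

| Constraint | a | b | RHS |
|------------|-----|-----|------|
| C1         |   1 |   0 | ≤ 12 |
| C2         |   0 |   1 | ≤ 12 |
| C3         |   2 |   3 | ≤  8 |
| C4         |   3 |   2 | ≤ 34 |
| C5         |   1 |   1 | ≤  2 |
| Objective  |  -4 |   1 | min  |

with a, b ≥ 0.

At a = 2, b = 0, compute slack b - a·x for each constraint:
  C1: 12 − 2 = 10  (slack)
  C2: 12 − 0 = 12  (slack)
  C3: 8 − 4 = 4  (slack)
  C4: 34 − 6 = 28  (slack)
  C5: 2 − 2 = 0  (binding)

Optimal: a = 2, b = 0
Binding: C5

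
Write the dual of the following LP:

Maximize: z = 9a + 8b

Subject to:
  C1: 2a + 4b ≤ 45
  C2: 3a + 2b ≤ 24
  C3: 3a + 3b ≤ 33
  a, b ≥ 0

Primal max cᵀx s.t. Ax ≤ b, x ≥ 0  →  Dual min bᵀy s.t. Aᵀy ≥ c, y ≥ 0.

Minimize: z = 45y1 + 24y2 + 33y3

Subject to:
  2y1 + 3y2 + 3y3 ≥ 9
  4y1 + 2y2 + 3y3 ≥ 8
  y1, y2, y3 ≥ 0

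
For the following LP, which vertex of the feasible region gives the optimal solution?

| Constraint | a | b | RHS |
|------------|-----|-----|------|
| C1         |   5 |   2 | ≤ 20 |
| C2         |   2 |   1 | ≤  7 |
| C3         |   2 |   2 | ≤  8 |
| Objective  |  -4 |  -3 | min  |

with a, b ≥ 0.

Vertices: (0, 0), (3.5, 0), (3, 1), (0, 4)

Evaluate the objective at each vertex of the feasible region:
  z(0, 0) = 0
  z(3.5, 0) = -14
  z(3, 1) = -15  ←
  z(0, 4) = -12
The minimum is at a = 3, b = 1.

(3, 1)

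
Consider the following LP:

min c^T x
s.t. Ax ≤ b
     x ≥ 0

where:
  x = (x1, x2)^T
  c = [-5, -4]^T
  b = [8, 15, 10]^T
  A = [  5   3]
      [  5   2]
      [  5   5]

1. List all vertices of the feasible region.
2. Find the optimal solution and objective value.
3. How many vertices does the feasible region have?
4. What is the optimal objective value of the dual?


1. (0, 0), (1.6, 0), (1, 1), (0, 2)
2. x1 = 1, x2 = 1, z = -9
3. 4
4. -9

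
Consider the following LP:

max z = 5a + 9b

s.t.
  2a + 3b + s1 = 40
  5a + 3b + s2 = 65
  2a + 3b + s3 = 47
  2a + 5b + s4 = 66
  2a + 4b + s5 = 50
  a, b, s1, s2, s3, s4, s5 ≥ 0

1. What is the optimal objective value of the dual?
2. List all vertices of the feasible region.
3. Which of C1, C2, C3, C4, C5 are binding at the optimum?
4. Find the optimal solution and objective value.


1. 115
2. (0, 0), (13, 0), (8.333, 7.778), (5, 10), (0, 12.5)
3. C1, C5
4. a = 5, b = 10, z = 115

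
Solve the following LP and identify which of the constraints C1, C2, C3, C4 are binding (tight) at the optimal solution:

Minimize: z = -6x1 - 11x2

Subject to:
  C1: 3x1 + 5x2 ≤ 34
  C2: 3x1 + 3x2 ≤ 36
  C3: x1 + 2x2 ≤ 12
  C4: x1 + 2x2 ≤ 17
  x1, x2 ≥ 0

At x1 = 8, x2 = 2, compute slack b - a·x for each constraint:
  C1: 34 − 34 = 0  (binding)
  C2: 36 − 30 = 6  (slack)
  C3: 12 − 12 = 0  (binding)
  C4: 17 − 12 = 5  (slack)

Optimal: x1 = 8, x2 = 2
Binding: C1, C3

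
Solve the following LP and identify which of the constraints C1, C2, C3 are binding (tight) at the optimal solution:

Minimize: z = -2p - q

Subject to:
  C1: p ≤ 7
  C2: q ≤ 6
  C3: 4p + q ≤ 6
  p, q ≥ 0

At p = 0, q = 6, compute slack b - a·x for each constraint:
  C1: 7 − 0 = 7  (slack)
  C2: 6 − 6 = 0  (binding)
  C3: 6 − 6 = 0  (binding)

Optimal: p = 0, q = 6
Binding: C2, C3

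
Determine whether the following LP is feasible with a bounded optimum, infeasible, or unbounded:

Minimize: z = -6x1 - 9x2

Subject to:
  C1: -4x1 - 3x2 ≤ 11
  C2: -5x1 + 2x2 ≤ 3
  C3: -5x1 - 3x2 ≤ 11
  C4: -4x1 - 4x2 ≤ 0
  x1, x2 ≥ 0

Unbounded (objective can decrease without bound)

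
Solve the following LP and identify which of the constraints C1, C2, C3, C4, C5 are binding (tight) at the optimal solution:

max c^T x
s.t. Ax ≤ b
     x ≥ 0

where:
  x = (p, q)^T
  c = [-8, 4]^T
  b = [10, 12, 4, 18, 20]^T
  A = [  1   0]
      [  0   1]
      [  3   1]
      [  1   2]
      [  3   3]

At p = 0, q = 4, compute slack b - a·x for each constraint:
  C1: 10 − 0 = 10  (slack)
  C2: 12 − 4 = 8  (slack)
  C3: 4 − 4 = 0  (binding)
  C4: 18 − 8 = 10  (slack)
  C5: 20 − 12 = 8  (slack)

Optimal: p = 0, q = 4
Binding: C3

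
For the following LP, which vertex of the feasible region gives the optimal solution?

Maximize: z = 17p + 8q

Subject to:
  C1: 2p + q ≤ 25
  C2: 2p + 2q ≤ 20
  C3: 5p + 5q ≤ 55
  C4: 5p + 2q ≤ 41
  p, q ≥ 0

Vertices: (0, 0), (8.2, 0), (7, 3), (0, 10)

Evaluate the objective at each vertex of the feasible region:
  z(0, 0) = 0
  z(8.2, 0) = 139.4
  z(7, 3) = 143  ←
  z(0, 10) = 80
The maximum is at p = 7, q = 3.

(7, 3)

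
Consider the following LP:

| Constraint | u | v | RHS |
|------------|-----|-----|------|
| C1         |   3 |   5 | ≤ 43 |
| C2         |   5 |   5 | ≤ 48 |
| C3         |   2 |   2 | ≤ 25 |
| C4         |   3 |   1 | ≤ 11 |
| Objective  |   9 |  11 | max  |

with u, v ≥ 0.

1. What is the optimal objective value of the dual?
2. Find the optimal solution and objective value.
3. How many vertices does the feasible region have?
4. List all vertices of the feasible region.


1. 97
2. u = 1, v = 8, z = 97
3. 4
4. (0, 0), (3.667, 0), (1, 8), (0, 8.6)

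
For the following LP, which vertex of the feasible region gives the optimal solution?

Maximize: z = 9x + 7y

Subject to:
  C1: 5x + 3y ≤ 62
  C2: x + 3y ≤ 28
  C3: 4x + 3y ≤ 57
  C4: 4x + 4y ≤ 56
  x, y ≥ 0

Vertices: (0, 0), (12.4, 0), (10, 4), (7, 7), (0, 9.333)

Evaluate the objective at each vertex of the feasible region:
  z(0, 0) = 0
  z(12.4, 0) = 111.6
  z(10, 4) = 118  ←
  z(7, 7) = 112
  z(0, 9.333) = 65.33
The maximum is at x = 10, y = 4.

(10, 4)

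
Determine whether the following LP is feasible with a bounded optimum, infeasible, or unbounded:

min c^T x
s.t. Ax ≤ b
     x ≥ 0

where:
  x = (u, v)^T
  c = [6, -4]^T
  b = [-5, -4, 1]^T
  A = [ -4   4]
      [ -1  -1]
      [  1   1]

Infeasible (no feasible solution exists)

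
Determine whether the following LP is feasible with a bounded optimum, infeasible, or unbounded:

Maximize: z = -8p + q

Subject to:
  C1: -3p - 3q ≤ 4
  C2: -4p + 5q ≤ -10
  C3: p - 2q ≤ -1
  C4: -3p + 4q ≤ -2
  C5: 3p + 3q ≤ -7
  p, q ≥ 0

Infeasible (no feasible solution exists)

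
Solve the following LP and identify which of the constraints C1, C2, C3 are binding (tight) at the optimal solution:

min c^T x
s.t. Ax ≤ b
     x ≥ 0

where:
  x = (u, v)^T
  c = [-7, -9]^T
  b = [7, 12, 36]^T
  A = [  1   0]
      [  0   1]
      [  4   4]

At u = 0, v = 9, compute slack b - a·x for each constraint:
  C1: 7 − 0 = 7  (slack)
  C2: 12 − 9 = 3  (slack)
  C3: 36 − 36 = 0  (binding)

Optimal: u = 0, v = 9
Binding: C3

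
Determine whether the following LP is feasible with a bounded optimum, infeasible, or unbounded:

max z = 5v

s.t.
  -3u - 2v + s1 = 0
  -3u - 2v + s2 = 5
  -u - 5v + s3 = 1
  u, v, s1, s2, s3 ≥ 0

Unbounded (objective can increase without bound)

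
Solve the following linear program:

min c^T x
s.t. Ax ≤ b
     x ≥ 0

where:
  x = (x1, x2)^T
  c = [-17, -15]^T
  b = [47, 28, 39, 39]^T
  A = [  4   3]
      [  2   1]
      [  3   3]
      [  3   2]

Evaluate the objective at each vertex of the feasible region:
  z(0, 0) = 0
  z(11.75, 0) = -199.8
  z(8, 5) = -211  ←
  z(0, 13) = -195
The minimum is at x1 = 8, x2 = 5.

x1 = 8, x2 = 5, z = -211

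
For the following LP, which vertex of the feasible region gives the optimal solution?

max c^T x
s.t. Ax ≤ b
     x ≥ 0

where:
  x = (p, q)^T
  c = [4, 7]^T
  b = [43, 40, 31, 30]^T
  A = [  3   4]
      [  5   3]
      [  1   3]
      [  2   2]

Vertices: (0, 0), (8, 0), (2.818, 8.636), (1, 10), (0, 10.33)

Evaluate the objective at each vertex of the feasible region:
  z(0, 0) = 0
  z(8, 0) = 32
  z(2.818, 8.636) = 71.73
  z(1, 10) = 74  ←
  z(0, 10.33) = 72.33
The maximum is at p = 1, q = 10.

(1, 10)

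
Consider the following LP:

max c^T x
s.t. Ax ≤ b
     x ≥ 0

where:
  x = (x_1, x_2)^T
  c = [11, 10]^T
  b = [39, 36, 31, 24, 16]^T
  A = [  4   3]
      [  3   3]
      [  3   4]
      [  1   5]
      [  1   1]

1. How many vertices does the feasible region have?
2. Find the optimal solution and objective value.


1. 5
2. x_1 = 9, x_2 = 1, z = 109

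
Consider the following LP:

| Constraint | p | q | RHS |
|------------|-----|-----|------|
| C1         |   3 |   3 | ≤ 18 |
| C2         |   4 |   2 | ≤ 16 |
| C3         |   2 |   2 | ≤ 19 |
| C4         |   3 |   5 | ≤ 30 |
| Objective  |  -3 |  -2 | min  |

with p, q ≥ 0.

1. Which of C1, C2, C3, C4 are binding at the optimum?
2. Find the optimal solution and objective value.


1. C1, C2
2. p = 2, q = 4, z = -14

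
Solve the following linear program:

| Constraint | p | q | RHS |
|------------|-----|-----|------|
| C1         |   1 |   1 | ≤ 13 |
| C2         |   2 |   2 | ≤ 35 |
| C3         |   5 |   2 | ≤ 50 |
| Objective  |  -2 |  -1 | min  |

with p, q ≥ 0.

Evaluate the objective at each vertex of the feasible region:
  z(0, 0) = 0
  z(10, 0) = -20
  z(8, 5) = -21  ←
  z(0, 13) = -13
The minimum is at p = 8, q = 5.

p = 8, q = 5, z = -21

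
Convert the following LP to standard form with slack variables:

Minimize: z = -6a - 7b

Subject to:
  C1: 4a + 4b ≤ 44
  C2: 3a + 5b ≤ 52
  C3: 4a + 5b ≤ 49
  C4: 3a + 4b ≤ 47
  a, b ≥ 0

min z = -6a - 7b

s.t.
  4a + 4b + s1 = 44
  3a + 5b + s2 = 52
  4a + 5b + s3 = 49
  3a + 4b + s4 = 47
  a, b, s1, s2, s3, s4 ≥ 0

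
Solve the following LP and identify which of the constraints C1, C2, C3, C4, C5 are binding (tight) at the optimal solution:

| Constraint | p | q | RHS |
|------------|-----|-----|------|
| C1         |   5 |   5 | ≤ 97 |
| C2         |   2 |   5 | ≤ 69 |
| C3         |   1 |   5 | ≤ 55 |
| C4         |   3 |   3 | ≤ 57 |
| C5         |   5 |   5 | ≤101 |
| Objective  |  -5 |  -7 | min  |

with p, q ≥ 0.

At p = 10, q = 9, compute slack b - a·x for each constraint:
  C1: 97 − 95 = 2  (slack)
  C2: 69 − 65 = 4  (slack)
  C3: 55 − 55 = 0  (binding)
  C4: 57 − 57 = 0  (binding)
  C5: 101 − 95 = 6  (slack)

Optimal: p = 10, q = 9
Binding: C3, C4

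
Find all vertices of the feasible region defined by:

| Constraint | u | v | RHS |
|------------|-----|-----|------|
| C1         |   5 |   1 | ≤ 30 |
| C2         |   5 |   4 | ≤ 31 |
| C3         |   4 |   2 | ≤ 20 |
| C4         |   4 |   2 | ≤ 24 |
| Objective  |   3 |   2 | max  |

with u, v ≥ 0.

(0, 0), (5, 0), (3, 4), (0, 7.75)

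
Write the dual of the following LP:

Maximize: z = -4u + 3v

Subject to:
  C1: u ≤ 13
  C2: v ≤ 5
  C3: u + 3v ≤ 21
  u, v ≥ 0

Primal max cᵀx s.t. Ax ≤ b, x ≥ 0  →  Dual min bᵀy s.t. Aᵀy ≥ c, y ≥ 0.

Minimize: z = 13y1 + 5y2 + 21y3

Subject to:
  y1 + y3 ≥ -4
  y2 + 3y3 ≥ 3
  y1, y2, y3 ≥ 0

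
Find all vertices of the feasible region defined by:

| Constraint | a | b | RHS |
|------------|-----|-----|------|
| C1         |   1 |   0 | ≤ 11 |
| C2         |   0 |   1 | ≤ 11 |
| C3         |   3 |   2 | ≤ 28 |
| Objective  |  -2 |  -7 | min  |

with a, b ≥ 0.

(0, 0), (9.333, 0), (2, 11), (0, 11)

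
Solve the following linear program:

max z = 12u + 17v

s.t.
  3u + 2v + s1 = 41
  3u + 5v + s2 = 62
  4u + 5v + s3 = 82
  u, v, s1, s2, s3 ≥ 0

Evaluate the objective at each vertex of the feasible region:
  z(0, 0) = 0
  z(13.67, 0) = 164
  z(9, 7) = 227  ←
  z(0, 12.4) = 210.8
The maximum is at u = 9, v = 7.

u = 9, v = 7, z = 227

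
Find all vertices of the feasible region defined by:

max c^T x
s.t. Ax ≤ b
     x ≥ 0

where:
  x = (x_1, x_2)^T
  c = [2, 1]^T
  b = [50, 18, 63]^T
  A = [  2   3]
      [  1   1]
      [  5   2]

(0, 0), (12.6, 0), (9, 9), (4, 14), (0, 16.67)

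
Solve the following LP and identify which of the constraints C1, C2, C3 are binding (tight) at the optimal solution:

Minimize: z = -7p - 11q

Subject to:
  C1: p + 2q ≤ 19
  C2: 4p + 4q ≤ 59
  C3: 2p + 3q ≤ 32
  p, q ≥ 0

At p = 7, q = 6, compute slack b - a·x for each constraint:
  C1: 19 − 19 = 0  (binding)
  C2: 59 − 52 = 7  (slack)
  C3: 32 − 32 = 0  (binding)

Optimal: p = 7, q = 6
Binding: C1, C3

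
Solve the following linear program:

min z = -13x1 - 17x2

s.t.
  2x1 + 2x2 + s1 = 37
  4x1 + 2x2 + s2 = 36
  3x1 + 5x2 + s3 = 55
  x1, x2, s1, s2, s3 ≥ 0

Evaluate the objective at each vertex of the feasible region:
  z(0, 0) = 0
  z(9, 0) = -117
  z(5, 8) = -201  ←
  z(0, 11) = -187
The minimum is at x1 = 5, x2 = 8.

x1 = 5, x2 = 8, z = -201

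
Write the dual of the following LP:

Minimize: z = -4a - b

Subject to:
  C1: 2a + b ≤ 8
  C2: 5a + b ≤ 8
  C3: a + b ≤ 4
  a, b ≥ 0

Primal min cᵀx s.t. Ax ≤ b, x ≥ 0  →  Dual max −bᵀy s.t. Aᵀy ≥ −c, y ≥ 0.

Maximize: z = -8y1 - 8y2 - 4y3

Subject to:
  2y1 + 5y2 + y3 ≥ 4
  y1 + y2 + y3 ≥ 1
  y1, y2, y3 ≥ 0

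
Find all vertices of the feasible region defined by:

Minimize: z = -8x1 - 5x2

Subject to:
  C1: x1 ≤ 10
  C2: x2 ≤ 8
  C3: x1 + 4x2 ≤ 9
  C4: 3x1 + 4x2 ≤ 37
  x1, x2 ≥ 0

(0, 0), (9, 0), (0, 2.25)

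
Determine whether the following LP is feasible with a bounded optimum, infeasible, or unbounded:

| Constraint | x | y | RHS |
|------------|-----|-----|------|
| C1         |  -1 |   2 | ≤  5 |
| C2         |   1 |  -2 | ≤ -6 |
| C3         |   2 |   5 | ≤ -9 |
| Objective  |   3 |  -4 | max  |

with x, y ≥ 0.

Infeasible (no feasible solution exists)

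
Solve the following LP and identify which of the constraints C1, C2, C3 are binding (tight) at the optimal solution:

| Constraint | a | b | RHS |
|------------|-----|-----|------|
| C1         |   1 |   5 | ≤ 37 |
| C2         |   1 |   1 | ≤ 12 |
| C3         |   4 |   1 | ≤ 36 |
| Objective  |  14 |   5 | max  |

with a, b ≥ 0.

At a = 8, b = 4, compute slack b - a·x for each constraint:
  C1: 37 − 28 = 9  (slack)
  C2: 12 − 12 = 0  (binding)
  C3: 36 − 36 = 0  (binding)

Optimal: a = 8, b = 4
Binding: C2, C3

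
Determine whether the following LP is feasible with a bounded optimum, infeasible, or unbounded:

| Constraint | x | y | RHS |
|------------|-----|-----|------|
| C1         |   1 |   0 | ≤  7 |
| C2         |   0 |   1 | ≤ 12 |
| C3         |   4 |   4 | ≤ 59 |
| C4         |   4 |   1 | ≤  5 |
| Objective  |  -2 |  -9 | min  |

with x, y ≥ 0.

Feasible with a bounded optimal solution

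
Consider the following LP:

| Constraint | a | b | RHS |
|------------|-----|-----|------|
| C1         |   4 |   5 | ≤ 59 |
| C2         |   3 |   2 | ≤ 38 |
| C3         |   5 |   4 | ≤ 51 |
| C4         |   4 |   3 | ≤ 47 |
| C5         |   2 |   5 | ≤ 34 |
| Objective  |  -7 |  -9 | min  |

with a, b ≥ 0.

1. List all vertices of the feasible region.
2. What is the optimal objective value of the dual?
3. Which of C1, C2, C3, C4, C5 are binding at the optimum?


1. (0, 0), (10.2, 0), (7, 4), (0, 6.8)
2. -85
3. C3, C5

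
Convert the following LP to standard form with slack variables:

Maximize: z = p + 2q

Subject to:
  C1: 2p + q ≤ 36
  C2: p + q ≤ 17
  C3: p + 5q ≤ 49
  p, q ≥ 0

max z = p + 2q

s.t.
  2p + q + s1 = 36
  p + q + s2 = 17
  p + 5q + s3 = 49
  p, q, s1, s2, s3 ≥ 0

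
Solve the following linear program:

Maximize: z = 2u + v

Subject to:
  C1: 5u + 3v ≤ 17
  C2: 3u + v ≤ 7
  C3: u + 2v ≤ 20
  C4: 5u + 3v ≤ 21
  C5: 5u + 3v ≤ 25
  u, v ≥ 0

Evaluate the objective at each vertex of the feasible region:
  z(0, 0) = 0
  z(2.333, 0) = 4.667
  z(1, 4) = 6  ←
  z(0, 5.667) = 5.667
The maximum is at u = 1, v = 4.

u = 1, v = 4, z = 6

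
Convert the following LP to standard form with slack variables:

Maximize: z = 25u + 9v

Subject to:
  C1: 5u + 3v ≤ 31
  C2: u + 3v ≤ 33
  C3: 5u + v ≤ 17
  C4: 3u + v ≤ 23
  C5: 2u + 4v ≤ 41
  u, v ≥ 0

max z = 25u + 9v

s.t.
  5u + 3v + s1 = 31
  u + 3v + s2 = 33
  5u + v + s3 = 17
  3u + v + s4 = 23
  2u + 4v + s5 = 41
  u, v, s1, s2, s3, s4, s5 ≥ 0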